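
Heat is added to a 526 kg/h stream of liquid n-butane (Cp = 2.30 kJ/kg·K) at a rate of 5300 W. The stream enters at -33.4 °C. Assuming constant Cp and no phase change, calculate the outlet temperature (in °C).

T_out = -17.6 °C

Q = 5300 W = 19080 kJ/h
ΔT = Q/(ṁ·Cp) = 19080/(526×2.30) = 15.771 K
T_out = -33.4 + 15.771 = -17.629 °C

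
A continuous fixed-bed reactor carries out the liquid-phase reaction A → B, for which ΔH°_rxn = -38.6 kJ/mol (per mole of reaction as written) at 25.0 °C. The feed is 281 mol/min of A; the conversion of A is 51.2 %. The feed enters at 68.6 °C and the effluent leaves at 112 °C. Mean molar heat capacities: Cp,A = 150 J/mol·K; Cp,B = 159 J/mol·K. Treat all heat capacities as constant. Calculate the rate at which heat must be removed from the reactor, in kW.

Q_out = 60.2 kW

Extent of reaction ξ = 0.512 × 281 = 143.87 mol/min
Reaction term: ξ·ΔH°_rxn = 143.87 × -38.6 = -5553.5 kJ/min
Sensible, feed 68.6→25 °C: -1837.7 kJ/min
Outlet flows (mol/min): A 137.13, B 143.87
Sensible, products 25→112 °C: 3779.7 kJ/min
Q = ΔH = -3611.5 kJ/min = -60.192 kW
Heat removed = 60.192 kW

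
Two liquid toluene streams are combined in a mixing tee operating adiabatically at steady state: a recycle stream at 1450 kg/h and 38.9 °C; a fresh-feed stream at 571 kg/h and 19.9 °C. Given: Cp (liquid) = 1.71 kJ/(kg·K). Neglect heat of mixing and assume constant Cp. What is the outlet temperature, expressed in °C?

Energy balance with Q = 0: Σ ṁᵢCp,ᵢ(T_out − Tᵢ) = 0
Σ ṁᵢCp,ᵢTᵢ = 1450×1.71×38.9 + 571×1.71×19.9 = 115880
Σ ṁᵢCp,ᵢ = 1450×1.71 + 571×1.71 = 3455.9
T_out = 115880 / 3455.9 = 33.532 °C

T_out = 33.5 °C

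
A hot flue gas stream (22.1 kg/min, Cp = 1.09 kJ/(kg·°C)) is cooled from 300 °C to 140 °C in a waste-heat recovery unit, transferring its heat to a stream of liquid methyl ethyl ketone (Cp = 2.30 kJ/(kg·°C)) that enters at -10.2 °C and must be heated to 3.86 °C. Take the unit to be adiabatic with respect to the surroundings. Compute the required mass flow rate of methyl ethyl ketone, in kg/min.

Heat released by hot stream: Q = 22.1 × 1.09 × (300 − 140) = 3854.2 kJ/min
Energy balance on cold side (adiabatic exchanger): Q = ṁ_c·Cp_c·(T_c,out − T_c,in)
ṁ_c = 3854.2 / [2.30 × (3.86 − -10.2)] = 119.19 kg/min

ṁ_c = 119 kg/min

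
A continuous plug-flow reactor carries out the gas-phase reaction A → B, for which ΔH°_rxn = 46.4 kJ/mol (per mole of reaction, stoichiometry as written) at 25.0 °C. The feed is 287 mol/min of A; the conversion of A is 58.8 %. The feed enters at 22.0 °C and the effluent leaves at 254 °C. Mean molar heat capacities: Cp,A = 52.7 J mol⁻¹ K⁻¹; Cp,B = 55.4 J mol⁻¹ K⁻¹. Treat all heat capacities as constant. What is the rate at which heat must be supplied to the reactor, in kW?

Q_in = 191 kW

Extent of reaction ξ = 0.588 × 287 = 168.76 mol/min
Reaction term: ξ·ΔH°_rxn = 168.76 × 46.4 = 7830.3 kJ/min
Sensible, feed 22.0→25 °C: 45.375 kJ/min
Outlet flows (mol/min): A 118.24, B 168.76
Sensible, products 25→254 °C: 3567.9 kJ/min
Q = ΔH = 11444 kJ/min = 190.73 kW
Heat supplied = 190.73 kW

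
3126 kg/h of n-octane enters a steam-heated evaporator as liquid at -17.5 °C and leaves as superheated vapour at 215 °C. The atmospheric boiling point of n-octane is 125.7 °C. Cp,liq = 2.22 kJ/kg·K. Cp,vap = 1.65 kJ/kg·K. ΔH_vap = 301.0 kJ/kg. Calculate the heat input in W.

Q = 665000 W

liquid -17.5→125.7 °C: 317.9 kJ/kg
vaporisation at 125.7 °C: 301 kJ/kg
vapour 125.7→215 °C: 147.34 kJ/kg
Δh = 317.9 + 301 + 147.34 = 766.25 kJ/kg
Q = ṁ·Δh = 3126 kg/h × 766.25 kJ/kg = 2.3953e+06 kJ/h
|Q| = 665.36 kW = 665360 W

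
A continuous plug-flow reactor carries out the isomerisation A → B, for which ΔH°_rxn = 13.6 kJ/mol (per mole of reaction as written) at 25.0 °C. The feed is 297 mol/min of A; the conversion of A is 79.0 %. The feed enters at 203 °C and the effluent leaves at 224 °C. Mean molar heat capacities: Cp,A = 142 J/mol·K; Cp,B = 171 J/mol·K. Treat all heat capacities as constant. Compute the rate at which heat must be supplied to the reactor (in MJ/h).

Extent of reaction ξ = 0.790 × 297 = 234.63 mol/min
Reaction term: ξ·ΔH°_rxn = 234.63 × 13.6 = 3191 kJ/min
Sensible, feed 203→25 °C: -7507 kJ/min
Outlet flows (mol/min): A 62.37, B 234.63
Sensible, products 25→224 °C: 9746.7 kJ/min
Q = ΔH = 5430.7 kJ/min = 90.511 kW
Heat supplied = 325.84 MJ/h

Q_in = 326 MJ/h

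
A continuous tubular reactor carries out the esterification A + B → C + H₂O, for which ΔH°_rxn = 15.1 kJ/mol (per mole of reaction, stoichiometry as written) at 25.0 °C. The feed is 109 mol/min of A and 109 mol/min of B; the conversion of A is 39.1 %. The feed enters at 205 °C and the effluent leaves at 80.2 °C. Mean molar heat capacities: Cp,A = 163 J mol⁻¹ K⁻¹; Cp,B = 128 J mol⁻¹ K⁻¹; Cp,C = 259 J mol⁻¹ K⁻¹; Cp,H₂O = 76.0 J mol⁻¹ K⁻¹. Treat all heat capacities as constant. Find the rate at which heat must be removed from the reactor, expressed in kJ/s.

Q_out = 53.5 kJ/s

Extent of reaction ξ = 0.391 × 109 = 42.619 mol/min
Reaction term: ξ·ΔH°_rxn = 42.619 × 15.1 = 643.55 kJ/min
Sensible, feed 205→25 °C: -5709.4 kJ/min
Outlet flows (mol/min): A 66.381, B 66.381, C 42.619, H₂O 42.619
Sensible, products 25→80.2 °C: 1854.4 kJ/min
Q = ΔH = -3211.5 kJ/min = -53.525 kW
Heat removed = 53.525 kJ/s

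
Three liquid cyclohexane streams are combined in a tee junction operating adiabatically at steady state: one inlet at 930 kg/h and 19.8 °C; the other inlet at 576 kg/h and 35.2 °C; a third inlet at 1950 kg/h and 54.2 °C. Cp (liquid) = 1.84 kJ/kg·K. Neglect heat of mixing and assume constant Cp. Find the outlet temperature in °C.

No heat crosses the boundary, so H_out = H_in.
Σ ṁᵢCp,ᵢTᵢ = 930×1.84×19.8 + 576×1.84×35.2 + 1950×1.84×54.2 = 265660
Σ ṁᵢCp,ᵢ = 930×1.84 + 576×1.84 + 1950×1.84 = 6359
T_out = 265660 / 6359 = 41.776 °C

T_out = 41.8 °C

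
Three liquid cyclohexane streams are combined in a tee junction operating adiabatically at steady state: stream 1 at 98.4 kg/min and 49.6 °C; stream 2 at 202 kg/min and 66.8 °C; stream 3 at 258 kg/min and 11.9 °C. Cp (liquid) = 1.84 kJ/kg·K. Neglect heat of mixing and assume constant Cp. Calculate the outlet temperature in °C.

Energy balance with Q = 0: Σ ṁᵢCp,ᵢ(T_out − Tᵢ) = 0
Σ ṁᵢCp,ᵢTᵢ = 98.4×1.84×49.6 + 202×1.84×66.8 + 258×1.84×11.9 = 39458
Σ ṁᵢCp,ᵢ = 98.4×1.84 + 202×1.84 + 258×1.84 = 1027.5
T_out = 39458 / 1027.5 = 38.403 °C

T_out = 38.4 °C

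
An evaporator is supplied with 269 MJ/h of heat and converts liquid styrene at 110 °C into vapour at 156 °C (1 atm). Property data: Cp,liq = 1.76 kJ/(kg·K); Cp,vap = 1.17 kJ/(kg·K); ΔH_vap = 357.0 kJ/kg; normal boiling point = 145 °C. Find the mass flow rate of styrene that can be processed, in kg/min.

Δh = 1.76×(145−110) + 357.0 + 1.17×(156−145) = 431.47 kJ/kg
Q = 269 MJ/h = 74.722 kJ/s = 4483.3 kJ/min
ṁ = Q/Δh = 4483.3 / 431.47 = 10.391 kg/min

ṁ = 10.4 kg/min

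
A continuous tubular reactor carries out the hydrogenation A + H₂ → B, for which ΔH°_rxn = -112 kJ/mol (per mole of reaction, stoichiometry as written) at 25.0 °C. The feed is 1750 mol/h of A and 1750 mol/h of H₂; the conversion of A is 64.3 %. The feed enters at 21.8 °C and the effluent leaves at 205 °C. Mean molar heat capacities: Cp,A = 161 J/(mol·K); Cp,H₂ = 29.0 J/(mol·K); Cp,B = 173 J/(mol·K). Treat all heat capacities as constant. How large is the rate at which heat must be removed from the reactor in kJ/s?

Q_out = 19.0 kJ/s

Extent of reaction ξ = 0.643 × 1750 = 1125.2 mol/h
Reaction term: ξ·ΔH°_rxn = 1125.2 × -112 = -126030 kJ/h
Sensible, feed 21.8→25 °C: 1064 kJ/h
Outlet flows (mol/h): A 624.75, H₂ 624.75, B 1125.2
Sensible, products 25→205 °C: 56407 kJ/h
Q = ΔH = -68557 kJ/h = -19.044 kW
Heat removed = 19.044 kJ/s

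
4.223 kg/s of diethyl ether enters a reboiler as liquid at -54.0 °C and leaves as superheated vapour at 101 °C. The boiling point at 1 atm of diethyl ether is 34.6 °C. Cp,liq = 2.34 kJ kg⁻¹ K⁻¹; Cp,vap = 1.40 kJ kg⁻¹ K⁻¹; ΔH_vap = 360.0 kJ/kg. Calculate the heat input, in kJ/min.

liquid -54.0→34.6 °C: 207.32 kJ/kg
vaporisation at 34.6 °C: 360 kJ/kg
vapour 34.6→101 °C: 92.96 kJ/kg
Δh = 207.32 + 360 + 92.96 = 660.28 kJ/kg
Q = ṁ·Δh = 4.223 kg/s × 660.28 kJ/kg = 2788.4 kJ/s
|Q| = 2788.4 kW = 167300 kJ/min

Q = 167000 kJ/min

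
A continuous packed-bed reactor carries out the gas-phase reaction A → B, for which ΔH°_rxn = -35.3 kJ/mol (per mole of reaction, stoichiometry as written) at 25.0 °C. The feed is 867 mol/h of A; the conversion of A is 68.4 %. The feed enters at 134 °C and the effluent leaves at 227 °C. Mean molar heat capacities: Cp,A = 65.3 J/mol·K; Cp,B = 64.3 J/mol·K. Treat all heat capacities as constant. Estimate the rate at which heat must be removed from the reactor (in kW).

Extent of reaction ξ = 0.684 × 867 = 593.03 mol/h
Reaction term: ξ·ΔH°_rxn = 593.03 × -35.3 = -20934 kJ/h
Sensible, feed 134→25 °C: -6171 kJ/h
Outlet flows (mol/h): A 273.97, B 593.03
Sensible, products 25→227 °C: 11316 kJ/h
Q = ΔH = -15788 kJ/h = -4.3857 kW
Heat removed = 4.3857 kW

Q_out = 4.39 kW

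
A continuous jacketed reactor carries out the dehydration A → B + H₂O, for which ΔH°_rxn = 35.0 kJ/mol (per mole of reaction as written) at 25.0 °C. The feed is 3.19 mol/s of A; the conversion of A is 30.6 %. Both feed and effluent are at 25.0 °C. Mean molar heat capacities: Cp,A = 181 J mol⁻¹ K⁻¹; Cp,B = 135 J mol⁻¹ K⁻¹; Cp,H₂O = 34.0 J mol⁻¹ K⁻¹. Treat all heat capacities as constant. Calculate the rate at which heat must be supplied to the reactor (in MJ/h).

Extent of reaction ξ = 0.306 × 3.19 = 0.97614 mol/s
Reaction term: ξ·ΔH°_rxn = 0.97614 × 35.0 = 34.165 kJ/s
Q = ΔH = 34.165 kJ/s = 34.165 kW
Heat supplied = 122.99 MJ/h

Q_in = 123 MJ/h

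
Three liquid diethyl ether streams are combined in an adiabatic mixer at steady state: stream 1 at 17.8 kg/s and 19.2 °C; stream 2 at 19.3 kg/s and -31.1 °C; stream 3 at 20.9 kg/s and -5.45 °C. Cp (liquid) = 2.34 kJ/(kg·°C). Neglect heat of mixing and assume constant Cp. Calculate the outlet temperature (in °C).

Adiabatic, steady state ⇒ Σ ṁᵢCp,ᵢ(T_out − Tᵢ) = 0
Σ ṁᵢCp,ᵢTᵢ = 17.8×2.34×19.2 + 19.3×2.34×-31.1 + 20.9×2.34×-5.45 = -871.36
Σ ṁᵢCp,ᵢ = 17.8×2.34 + 19.3×2.34 + 20.9×2.34 = 135.72
T_out = -871.36 / 135.72 = -6.4203 °C

T_out = -6.42 °C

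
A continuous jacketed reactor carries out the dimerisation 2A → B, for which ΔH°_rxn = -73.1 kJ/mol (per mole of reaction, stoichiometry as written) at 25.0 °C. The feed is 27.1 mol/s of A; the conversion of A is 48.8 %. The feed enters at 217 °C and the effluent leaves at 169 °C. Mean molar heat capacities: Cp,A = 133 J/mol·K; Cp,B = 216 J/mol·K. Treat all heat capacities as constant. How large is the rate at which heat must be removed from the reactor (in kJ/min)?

Q_out = 42200 kJ/min

Extent of reaction ξ = 0.488 × 27.1 / 2 = 6.6124 mol/s
Reaction term: ξ·ΔH°_rxn = 6.6124 × -73.1 = -483.37 kJ/s
Sensible, feed 217→25 °C: -692.03 kJ/s
Outlet flows (mol/s): A 13.875, B 6.6124
Sensible, products 25→169 °C: 471.41 kJ/s
Q = ΔH = -703.98 kJ/s = -703.98 kW
Heat removed = 42239 kJ/min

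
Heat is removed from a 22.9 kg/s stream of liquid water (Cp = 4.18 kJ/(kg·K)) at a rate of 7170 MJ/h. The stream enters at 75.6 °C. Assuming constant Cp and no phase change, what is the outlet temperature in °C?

Q = 7170 MJ/h = 1991.7 kJ/s
ΔT = Q/(ṁ·Cp) = 1991.7/(22.9×4.18) = 20.807 K
T_out = 75.6 − 20.807 = 54.793 °C

T_out = 54.8 °C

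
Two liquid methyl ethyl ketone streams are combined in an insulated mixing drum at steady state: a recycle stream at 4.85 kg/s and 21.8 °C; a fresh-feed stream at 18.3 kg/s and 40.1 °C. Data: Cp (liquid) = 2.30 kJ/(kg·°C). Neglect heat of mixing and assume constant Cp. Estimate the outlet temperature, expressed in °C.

T_out = 36.3 °C

Adiabatic, steady state ⇒ Σ ṁᵢCp,ᵢ(T_out − Tᵢ) = 0
T_out = Σ ṁᵢCp,ᵢTᵢ / Σ ṁᵢCp,ᵢ
      = 1931 / 53.245 = 36.266 °C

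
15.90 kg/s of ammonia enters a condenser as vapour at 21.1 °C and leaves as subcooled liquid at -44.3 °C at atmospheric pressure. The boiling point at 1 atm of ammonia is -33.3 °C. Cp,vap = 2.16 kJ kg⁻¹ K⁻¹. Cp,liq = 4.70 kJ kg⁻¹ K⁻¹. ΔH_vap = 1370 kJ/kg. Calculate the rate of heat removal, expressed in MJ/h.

Q_c = 88100 MJ/h

vapour 21.1→-33.3 °C: -117.5 kJ/kg
condensation at -33.3 °C: -1370 kJ/kg
liquid -33.3→-44.3 °C: -51.7 kJ/kg
Δh = -117.5 + -1370 + -51.7 = -1539.2 kJ/kg
Q = ṁ·Δh = 15.90 kg/s × -1539.2 kJ/kg = -24473 kJ/s
|Q| = 24473 kW = 88104 MJ/h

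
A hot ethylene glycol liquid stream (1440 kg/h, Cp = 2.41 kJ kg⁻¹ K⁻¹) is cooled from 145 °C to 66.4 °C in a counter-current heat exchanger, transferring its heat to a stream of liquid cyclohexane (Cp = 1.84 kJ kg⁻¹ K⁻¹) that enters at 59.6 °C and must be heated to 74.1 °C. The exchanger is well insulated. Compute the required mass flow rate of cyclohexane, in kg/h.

Heat released by hot stream: Q = 1440 × 2.41 × (145 − 66.4) = 272770 kJ/h
Energy balance on cold side (adiabatic exchanger): Q = ṁ_c·Cp_c·(T_c,out − T_c,in)
ṁ_c = 272770 / [1.84 × (74.1 − 59.6)] = 10224 kg/h

ṁ_c = 10200 kg/h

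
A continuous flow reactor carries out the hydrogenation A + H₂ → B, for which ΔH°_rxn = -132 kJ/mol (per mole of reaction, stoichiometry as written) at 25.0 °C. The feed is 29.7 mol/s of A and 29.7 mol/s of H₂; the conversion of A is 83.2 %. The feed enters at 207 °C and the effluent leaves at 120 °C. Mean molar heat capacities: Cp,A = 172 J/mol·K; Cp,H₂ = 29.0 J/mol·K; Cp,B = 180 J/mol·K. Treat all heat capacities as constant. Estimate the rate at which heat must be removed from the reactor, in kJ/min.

Extent of reaction ξ = 0.832 × 29.7 = 24.71 mol/s
Reaction term: ξ·ΔH°_rxn = 24.71 × -132 = -3261.8 kJ/s
Sensible, feed 207→25 °C: -1086.5 kJ/s
Outlet flows (mol/s): A 4.9896, H₂ 4.9896, B 24.71
Sensible, products 25→120 °C: 517.82 kJ/s
Q = ΔH = -3830.4 kJ/s = -3830.4 kW
Heat removed = 229830 kJ/min

Q_out = 230000 kJ/min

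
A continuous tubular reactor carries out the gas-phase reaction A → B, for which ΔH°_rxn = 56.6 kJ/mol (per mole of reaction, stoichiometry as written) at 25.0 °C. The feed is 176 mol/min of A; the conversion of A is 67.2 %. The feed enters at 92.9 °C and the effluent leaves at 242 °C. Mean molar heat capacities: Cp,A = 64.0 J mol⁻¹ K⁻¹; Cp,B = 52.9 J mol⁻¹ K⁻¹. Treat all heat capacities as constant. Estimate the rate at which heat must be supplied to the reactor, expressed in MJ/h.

Extent of reaction ξ = 0.672 × 176 = 118.27 mol/min
Reaction term: ξ·ΔH°_rxn = 118.27 × 56.6 = 6694.2 kJ/min
Sensible, feed 92.9→25 °C: -764.83 kJ/min
Outlet flows (mol/min): A 57.728, B 118.27
Sensible, products 25→242 °C: 2159.4 kJ/min
Q = ΔH = 8088.8 kJ/min = 134.81 kW
Heat supplied = 485.33 MJ/h

Q_in = 485 MJ/h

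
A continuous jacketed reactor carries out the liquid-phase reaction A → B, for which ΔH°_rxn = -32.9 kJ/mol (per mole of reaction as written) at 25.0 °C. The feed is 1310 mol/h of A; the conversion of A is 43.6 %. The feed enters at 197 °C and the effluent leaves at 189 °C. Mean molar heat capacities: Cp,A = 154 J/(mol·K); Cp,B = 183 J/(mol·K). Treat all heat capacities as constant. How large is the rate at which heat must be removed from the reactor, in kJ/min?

Q_out = 295 kJ/min

Extent of reaction ξ = 0.436 × 1310 = 571.16 mol/h
Reaction term: ξ·ΔH°_rxn = 571.16 × -32.9 = -18791 kJ/h
Sensible, feed 197→25 °C: -34699 kJ/h
Outlet flows (mol/h): A 738.84, B 571.16
Sensible, products 25→189 °C: 35802 kJ/h
Q = ΔH = -17689 kJ/h = -4.9135 kW
Heat removed = 294.81 kJ/min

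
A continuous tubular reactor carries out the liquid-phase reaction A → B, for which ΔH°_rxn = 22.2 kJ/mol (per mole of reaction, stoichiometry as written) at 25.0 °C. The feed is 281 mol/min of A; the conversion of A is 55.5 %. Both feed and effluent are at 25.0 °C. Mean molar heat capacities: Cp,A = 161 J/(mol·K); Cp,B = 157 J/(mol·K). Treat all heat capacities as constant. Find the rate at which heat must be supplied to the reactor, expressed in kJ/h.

Q_in = 208000 kJ/h

Extent of reaction ξ = 0.555 × 281 = 155.96 mol/min
Reaction term: ξ·ΔH°_rxn = 155.96 × 22.2 = 3462.2 kJ/min
Q = ΔH = 3462.2 kJ/min = 57.703 kW
Heat supplied = 207730 kJ/h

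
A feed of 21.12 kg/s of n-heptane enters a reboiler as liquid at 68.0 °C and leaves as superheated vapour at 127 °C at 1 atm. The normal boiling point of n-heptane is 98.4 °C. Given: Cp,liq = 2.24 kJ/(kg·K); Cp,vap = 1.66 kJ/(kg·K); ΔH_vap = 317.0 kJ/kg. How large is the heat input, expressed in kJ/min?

liquid 68.0→98.4 °C: 68.096 kJ/kg
vaporisation at 98.4 °C: 317 kJ/kg
vapour 98.4→127 °C: 47.476 kJ/kg
Δh = 68.096 + 317 + 47.476 = 432.57 kJ/kg
Q = ṁ·Δh = 21.12 kg/s × 432.57 kJ/kg = 9135.9 kJ/s
|Q| = 9135.9 kW = 548160 kJ/min

Q = 548000 kJ/min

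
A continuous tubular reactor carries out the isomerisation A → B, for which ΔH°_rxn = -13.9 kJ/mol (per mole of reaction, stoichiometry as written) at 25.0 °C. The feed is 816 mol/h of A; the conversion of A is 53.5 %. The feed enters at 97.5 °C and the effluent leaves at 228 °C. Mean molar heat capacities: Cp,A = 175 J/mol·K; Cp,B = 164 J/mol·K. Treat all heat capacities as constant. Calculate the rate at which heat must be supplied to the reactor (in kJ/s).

Extent of reaction ξ = 0.535 × 816 = 436.56 mol/h
Reaction term: ξ·ΔH°_rxn = 436.56 × -13.9 = -6068.2 kJ/h
Sensible, feed 97.5→25 °C: -10353 kJ/h
Outlet flows (mol/h): A 379.44, B 436.56
Sensible, products 25→228 °C: 28014 kJ/h
Q = ΔH = 11592 kJ/h = 3.2201 kW
Heat supplied = 3.2201 kJ/s

Q_in = 3.22 kJ/s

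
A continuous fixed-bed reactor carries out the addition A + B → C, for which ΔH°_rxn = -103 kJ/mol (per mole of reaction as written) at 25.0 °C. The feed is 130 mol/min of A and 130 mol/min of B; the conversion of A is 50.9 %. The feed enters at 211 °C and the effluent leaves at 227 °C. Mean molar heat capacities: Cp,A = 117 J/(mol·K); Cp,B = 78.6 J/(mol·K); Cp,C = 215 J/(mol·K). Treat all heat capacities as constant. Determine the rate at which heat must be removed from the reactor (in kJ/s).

Extent of reaction ξ = 0.509 × 130 = 66.17 mol/min
Reaction term: ξ·ΔH°_rxn = 66.17 × -103 = -6815.5 kJ/min
Sensible, feed 211→25 °C: -4729.6 kJ/min
Outlet flows (mol/min): A 63.83, B 63.83, C 66.17
Sensible, products 25→227 °C: 5395.8 kJ/min
Q = ΔH = -6149.4 kJ/min = -102.49 kW
Heat removed = 102.49 kJ/s

Q_out = 102 kJ/s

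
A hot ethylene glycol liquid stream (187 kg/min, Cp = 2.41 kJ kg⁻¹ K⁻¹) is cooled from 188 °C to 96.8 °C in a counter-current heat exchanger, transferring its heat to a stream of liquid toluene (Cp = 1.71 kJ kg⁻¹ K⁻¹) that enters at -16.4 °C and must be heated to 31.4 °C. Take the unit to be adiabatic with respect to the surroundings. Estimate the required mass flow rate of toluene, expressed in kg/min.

Heat released by hot stream: Q = 187 × 2.41 × (188 − 96.8) = 41101 kJ/min
Energy balance on cold side (adiabatic exchanger): Q = ṁ_c·Cp_c·(T_c,out − T_c,in)
ṁ_c = 41101 / [1.71 × (31.4 − -16.4)] = 502.84 kg/min

ṁ_c = 503 kg/min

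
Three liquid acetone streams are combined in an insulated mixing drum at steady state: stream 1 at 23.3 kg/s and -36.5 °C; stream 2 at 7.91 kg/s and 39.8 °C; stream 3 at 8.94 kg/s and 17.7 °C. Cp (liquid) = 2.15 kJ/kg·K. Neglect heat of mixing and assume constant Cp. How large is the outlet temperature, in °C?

No heat crosses the boundary, so H_out = H_in.
T_out = Σ ṁᵢCp,ᵢTᵢ / Σ ṁᵢCp,ᵢ
      = -811.4 / 86.322 = -9.3996 °C

T_out = -9.40 °C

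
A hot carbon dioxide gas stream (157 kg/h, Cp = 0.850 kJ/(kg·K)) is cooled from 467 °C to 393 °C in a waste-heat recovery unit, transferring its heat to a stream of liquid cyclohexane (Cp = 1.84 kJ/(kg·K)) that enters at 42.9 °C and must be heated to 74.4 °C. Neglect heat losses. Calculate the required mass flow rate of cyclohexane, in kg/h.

ṁ_c = 170 kg/h

Heat released by hot stream: Q = 157 × 0.850 × (467 − 393) = 9875.3 kJ/h
Energy balance on cold side (adiabatic exchanger): Q = ṁ_c·Cp_c·(T_c,out − T_c,in)
ṁ_c = 9875.3 / [1.84 × (74.4 − 42.9)] = 170.38 kg/h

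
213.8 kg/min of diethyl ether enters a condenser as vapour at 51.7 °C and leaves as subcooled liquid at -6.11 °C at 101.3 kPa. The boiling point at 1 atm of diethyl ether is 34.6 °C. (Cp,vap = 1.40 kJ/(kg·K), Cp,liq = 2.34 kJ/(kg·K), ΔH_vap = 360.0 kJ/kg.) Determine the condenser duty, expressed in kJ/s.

vapour 51.7→34.6 °C: -23.94 kJ/kg
condensation at 34.6 °C: -360 kJ/kg
liquid 34.6→-6.11 °C: -95.261 kJ/kg
Δh = -23.94 + -360 + -95.261 = -479.2 kJ/kg
Q = ṁ·Δh = 213.8 kg/min × -479.2 kJ/kg = -102450 kJ/min
|Q| = 1707.6 kW

Q_c = 1710 kJ/s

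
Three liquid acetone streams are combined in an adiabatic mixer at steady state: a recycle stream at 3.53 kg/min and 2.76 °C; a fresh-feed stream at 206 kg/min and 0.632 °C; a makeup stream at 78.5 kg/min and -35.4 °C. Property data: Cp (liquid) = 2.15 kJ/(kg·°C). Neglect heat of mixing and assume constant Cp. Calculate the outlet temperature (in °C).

T_out = -9.16 °C

Energy balance with Q = 0: Σ ṁᵢCp,ᵢ(T_out − Tᵢ) = 0
Σ ṁᵢCp,ᵢTᵢ = 3.53×2.15×2.76 + 206×2.15×0.632 + 78.5×2.15×-35.4 = -5673.8
Σ ṁᵢCp,ᵢ = 3.53×2.15 + 206×2.15 + 78.5×2.15 = 619.26
T_out = -5673.8 / 619.26 = -9.1621 °C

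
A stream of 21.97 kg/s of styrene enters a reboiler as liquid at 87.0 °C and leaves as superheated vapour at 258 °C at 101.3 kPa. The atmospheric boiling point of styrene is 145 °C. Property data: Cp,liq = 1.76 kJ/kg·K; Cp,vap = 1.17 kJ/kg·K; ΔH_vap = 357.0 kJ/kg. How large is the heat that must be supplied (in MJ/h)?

Q = 46800 MJ/h

liquid 87.0→145 °C: 102.08 kJ/kg
vaporisation at 145 °C: 357 kJ/kg
vapour 145→258 °C: 132.21 kJ/kg
Δh = 102.08 + 357 + 132.21 = 591.29 kJ/kg
Q = ṁ·Δh = 21.97 kg/s × 591.29 kJ/kg = 12991 kJ/s
|Q| = 12991 kW = 46766 MJ/h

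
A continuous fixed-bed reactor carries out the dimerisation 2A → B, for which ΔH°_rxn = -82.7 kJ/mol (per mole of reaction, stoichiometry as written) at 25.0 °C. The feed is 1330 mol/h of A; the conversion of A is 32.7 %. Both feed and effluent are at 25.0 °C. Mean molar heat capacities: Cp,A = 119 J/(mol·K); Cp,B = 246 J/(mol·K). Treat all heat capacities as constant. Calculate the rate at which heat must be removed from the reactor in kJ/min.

Q_out = 300 kJ/min

Extent of reaction ξ = 0.327 × 1330 / 2 = 217.46 mol/h
Reaction term: ξ·ΔH°_rxn = 217.46 × -82.7 = -17984 kJ/h
Q = ΔH = -17984 kJ/h = -4.9954 kW
Heat removed = 299.73 kJ/min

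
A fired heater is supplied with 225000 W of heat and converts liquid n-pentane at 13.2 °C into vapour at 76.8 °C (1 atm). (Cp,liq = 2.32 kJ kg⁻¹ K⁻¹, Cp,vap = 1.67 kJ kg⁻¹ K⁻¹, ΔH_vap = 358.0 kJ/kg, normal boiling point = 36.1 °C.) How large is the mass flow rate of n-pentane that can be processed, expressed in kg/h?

Δh = 2.32×(36.1−13.2) + 358.0 + 1.67×(76.8−36.1) = 479.1 kJ/kg
Q = 225000 W = 225 kJ/s = 810000 kJ/h
ṁ = Q/Δh = 810000 / 479.1 = 1690.7 kg/h

ṁ = 1690 kg/h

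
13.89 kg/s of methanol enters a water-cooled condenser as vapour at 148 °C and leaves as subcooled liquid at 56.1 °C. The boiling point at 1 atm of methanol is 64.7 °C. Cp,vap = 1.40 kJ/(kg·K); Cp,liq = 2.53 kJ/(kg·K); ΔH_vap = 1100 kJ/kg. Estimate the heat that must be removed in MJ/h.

vapour 148→64.7 °C: -116.62 kJ/kg
condensation at 64.7 °C: -1100 kJ/kg
liquid 64.7→56.1 °C: -21.758 kJ/kg
Δh = -116.62 + -1100 + -21.758 = -1238.4 kJ/kg
Q = ṁ·Δh = 13.89 kg/s × -1238.4 kJ/kg = -17201 kJ/s
|Q| = 17201 kW = 61924 MJ/h

Q_c = 61900 MJ/h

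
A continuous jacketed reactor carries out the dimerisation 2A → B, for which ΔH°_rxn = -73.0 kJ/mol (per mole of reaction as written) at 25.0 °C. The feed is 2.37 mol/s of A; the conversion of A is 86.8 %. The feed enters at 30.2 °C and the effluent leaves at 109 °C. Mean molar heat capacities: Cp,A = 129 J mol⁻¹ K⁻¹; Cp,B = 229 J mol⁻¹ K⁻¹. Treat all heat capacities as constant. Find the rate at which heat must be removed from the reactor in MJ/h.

Extent of reaction ξ = 0.868 × 2.37 / 2 = 1.0286 mol/s
Reaction term: ξ·ΔH°_rxn = 1.0286 × -73.0 = -75.086 kJ/s
Sensible, feed 30.2→25 °C: -1.5898 kJ/s
Outlet flows (mol/s): A 0.31284, B 1.0286
Sensible, products 25→109 °C: 23.176 kJ/s
Q = ΔH = -53.5 kJ/s = -53.5 kW
Heat removed = 192.6 MJ/h

Q_out = 193 MJ/h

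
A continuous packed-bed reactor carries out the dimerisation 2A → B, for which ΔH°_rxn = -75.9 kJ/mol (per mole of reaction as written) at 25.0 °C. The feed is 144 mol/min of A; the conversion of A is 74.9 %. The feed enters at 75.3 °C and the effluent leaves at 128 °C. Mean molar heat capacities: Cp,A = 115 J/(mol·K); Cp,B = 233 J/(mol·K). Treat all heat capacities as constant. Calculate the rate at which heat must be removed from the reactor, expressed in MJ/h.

Q_out = 192 MJ/h

Extent of reaction ξ = 0.749 × 144 / 2 = 53.928 mol/min
Reaction term: ξ·ΔH°_rxn = 53.928 × -75.9 = -4093.1 kJ/min
Sensible, feed 75.3→25 °C: -832.97 kJ/min
Outlet flows (mol/min): A 36.144, B 53.928
Sensible, products 25→128 °C: 1722.3 kJ/min
Q = ΔH = -3203.8 kJ/min = -53.396 kW
Heat removed = 192.23 MJ/h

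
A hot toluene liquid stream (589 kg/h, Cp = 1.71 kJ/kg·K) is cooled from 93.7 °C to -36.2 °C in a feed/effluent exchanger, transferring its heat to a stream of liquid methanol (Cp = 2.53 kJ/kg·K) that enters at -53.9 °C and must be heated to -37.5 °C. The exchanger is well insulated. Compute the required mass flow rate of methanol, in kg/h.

ṁ_c = 3150 kg/h

Heat released by hot stream: Q = 589 × 1.71 × (93.7 − -36.2) = 130830 kJ/h
Energy balance on cold side (adiabatic exchanger): Q = ṁ_c·Cp_c·(T_c,out − T_c,in)
ṁ_c = 130830 / [2.53 × (-37.5 − -53.9)] = 3153.2 kg/h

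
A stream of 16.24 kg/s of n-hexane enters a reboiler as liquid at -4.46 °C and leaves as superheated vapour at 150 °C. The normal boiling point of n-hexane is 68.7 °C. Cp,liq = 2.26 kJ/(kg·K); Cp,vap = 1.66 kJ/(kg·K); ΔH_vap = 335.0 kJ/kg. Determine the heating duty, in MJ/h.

Q = 37100 MJ/h

liquid -4.46→68.7 °C: 165.34 kJ/kg
vaporisation at 68.7 °C: 335 kJ/kg
vapour 68.7→150 °C: 134.96 kJ/kg
Δh = 165.34 + 335 + 134.96 = 635.3 kJ/kg
Q = ṁ·Δh = 16.24 kg/s × 635.3 kJ/kg = 10317 kJ/s
|Q| = 10317 kW = 37142 MJ/h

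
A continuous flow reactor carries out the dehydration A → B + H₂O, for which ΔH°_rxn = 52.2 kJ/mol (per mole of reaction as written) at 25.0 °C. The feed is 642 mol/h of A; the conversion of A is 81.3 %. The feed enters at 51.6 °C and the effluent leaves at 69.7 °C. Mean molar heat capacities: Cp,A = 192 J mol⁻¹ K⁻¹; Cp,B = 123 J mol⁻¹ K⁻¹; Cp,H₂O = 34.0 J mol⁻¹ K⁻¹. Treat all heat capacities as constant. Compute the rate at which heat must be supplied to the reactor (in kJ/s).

Extent of reaction ξ = 0.813 × 642 = 521.95 mol/h
Reaction term: ξ·ΔH°_rxn = 521.95 × 52.2 = 27246 kJ/h
Sensible, feed 51.6→25 °C: -3278.8 kJ/h
Outlet flows (mol/h): A 120.05, B 521.95, H₂O 521.95
Sensible, products 25→69.7 °C: 4693.3 kJ/h
Q = ΔH = 28660 kJ/h = 7.9611 kW
Heat supplied = 7.9611 kJ/s

Q_in = 7.96 kJ/s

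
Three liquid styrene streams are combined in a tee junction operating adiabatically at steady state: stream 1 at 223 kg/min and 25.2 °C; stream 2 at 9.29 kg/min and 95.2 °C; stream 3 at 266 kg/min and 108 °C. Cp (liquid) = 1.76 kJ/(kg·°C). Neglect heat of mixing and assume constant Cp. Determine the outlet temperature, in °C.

T_out = 70.7 °C

Energy balance with Q = 0: Σ ṁᵢCp,ᵢ(T_out − Tᵢ) = 0
Σ ṁᵢCp,ᵢTᵢ = 223×1.76×25.2 + 9.29×1.76×95.2 + 266×1.76×108 = 62008
Σ ṁᵢCp,ᵢ = 223×1.76 + 9.29×1.76 + 266×1.76 = 876.99
T_out = 62008 / 876.99 = 70.706 °C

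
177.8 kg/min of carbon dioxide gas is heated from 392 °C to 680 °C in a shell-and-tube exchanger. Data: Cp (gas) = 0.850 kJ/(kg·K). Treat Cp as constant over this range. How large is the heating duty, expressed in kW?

Q = ṁ·Cp·ΔT = 177.8 × 0.850 × (680 − 392) = 43525 kJ/min
Converting: 43525 / 60 s = 725.42 kW

Q = 725 kW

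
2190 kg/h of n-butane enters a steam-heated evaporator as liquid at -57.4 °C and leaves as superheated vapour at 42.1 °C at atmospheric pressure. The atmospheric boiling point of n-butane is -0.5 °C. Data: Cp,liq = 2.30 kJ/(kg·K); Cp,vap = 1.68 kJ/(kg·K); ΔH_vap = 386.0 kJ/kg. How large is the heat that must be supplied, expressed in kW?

Q = 358 kW

liquid -57.4→-0.5 °C: 130.87 kJ/kg
vaporisation at -0.5 °C: 386 kJ/kg
vapour -0.5→42.1 °C: 71.568 kJ/kg
Δh = 130.87 + 386 + 71.568 = 588.44 kJ/kg
Q = ṁ·Δh = 2190 kg/h × 588.44 kJ/kg = 1.2887e+06 kJ/h
|Q| = 357.97 kW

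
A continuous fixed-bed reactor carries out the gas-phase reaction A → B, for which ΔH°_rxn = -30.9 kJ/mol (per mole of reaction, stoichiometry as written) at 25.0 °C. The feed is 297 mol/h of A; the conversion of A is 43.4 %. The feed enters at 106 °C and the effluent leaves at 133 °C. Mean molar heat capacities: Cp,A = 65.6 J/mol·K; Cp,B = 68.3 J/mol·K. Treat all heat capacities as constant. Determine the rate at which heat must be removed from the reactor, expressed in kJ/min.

Extent of reaction ξ = 0.434 × 297 = 128.9 mol/h
Reaction term: ξ·ΔH°_rxn = 128.9 × -30.9 = -3982.9 kJ/h
Sensible, feed 106→25 °C: -1578.1 kJ/h
Outlet flows (mol/h): A 168.1, B 128.9
Sensible, products 25→133 °C: 2141.8 kJ/h
Q = ΔH = -3419.3 kJ/h = -0.94981 kW
Heat removed = 56.989 kJ/min

Q_out = 57.0 kJ/min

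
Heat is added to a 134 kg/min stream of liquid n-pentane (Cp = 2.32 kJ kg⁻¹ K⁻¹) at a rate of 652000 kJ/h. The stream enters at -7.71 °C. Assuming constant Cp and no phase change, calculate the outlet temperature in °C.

T_out = 27.2 °C

Q = 652000 kJ/h = 10867 kJ/min
ΔT = Q/(ṁ·Cp) = 10867/(134×2.32) = 34.955 K
T_out = -7.71 + 34.955 = 27.245 °C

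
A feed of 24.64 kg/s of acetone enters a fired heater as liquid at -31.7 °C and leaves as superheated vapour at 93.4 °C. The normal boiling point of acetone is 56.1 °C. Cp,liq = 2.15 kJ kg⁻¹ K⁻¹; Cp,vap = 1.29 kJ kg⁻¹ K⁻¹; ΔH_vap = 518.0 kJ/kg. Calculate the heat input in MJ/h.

Q = 67000 MJ/h

liquid -31.7→56.1 °C: 188.77 kJ/kg
vaporisation at 56.1 °C: 518 kJ/kg
vapour 56.1→93.4 °C: 48.117 kJ/kg
Δh = 188.77 + 518 + 48.117 = 754.89 kJ/kg
Q = ṁ·Δh = 24.64 kg/s × 754.89 kJ/kg = 18600 kJ/s
|Q| = 18600 kW = 66961 MJ/h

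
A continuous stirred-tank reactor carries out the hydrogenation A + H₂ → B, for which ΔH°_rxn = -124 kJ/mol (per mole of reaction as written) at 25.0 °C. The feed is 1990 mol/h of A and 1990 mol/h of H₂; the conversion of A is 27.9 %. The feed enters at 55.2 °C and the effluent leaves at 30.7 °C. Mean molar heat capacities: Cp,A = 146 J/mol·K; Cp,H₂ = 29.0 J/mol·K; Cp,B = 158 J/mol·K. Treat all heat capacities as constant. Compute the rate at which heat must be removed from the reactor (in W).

Q_out = 21500 W

Extent of reaction ξ = 0.279 × 1990 = 555.21 mol/h
Reaction term: ξ·ΔH°_rxn = 555.21 × -124 = -68846 kJ/h
Sensible, feed 55.2→25 °C: -10517 kJ/h
Outlet flows (mol/h): A 1434.8, H₂ 1434.8, B 555.21
Sensible, products 25→30.7 °C: 1931.2 kJ/h
Q = ΔH = -77432 kJ/h = -21.509 kW
Heat removed = 21509 W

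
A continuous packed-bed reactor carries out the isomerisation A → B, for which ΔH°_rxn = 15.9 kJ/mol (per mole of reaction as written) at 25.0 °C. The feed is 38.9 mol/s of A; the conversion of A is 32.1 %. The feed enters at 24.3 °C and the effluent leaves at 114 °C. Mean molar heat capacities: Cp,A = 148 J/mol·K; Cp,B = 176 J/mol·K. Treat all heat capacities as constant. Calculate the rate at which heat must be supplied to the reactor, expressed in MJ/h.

Extent of reaction ξ = 0.321 × 38.9 = 12.487 mol/s
Reaction term: ξ·ΔH°_rxn = 12.487 × 15.9 = 198.54 kJ/s
Sensible, feed 24.3→25 °C: 4.03 kJ/s
Outlet flows (mol/s): A 26.413, B 12.487
Sensible, products 25→114 °C: 543.51 kJ/s
Q = ΔH = 746.08 kJ/s = 746.08 kW
Heat supplied = 2685.9 MJ/h

Q_in = 2690 MJ/h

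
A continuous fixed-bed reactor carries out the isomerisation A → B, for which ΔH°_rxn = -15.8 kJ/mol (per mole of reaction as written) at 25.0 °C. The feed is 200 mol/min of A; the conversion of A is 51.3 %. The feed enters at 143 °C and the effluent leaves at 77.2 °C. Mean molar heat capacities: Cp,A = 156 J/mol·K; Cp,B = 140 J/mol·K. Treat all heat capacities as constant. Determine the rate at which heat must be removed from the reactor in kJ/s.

Q_out = 62.7 kJ/s

Extent of reaction ξ = 0.513 × 200 = 102.6 mol/min
Reaction term: ξ·ΔH°_rxn = 102.6 × -15.8 = -1621.1 kJ/min
Sensible, feed 143→25 °C: -3681.6 kJ/min
Outlet flows (mol/min): A 97.4, B 102.6
Sensible, products 25→77.2 °C: 1542.9 kJ/min
Q = ΔH = -3759.7 kJ/min = -62.662 kW
Heat removed = 62.662 kJ/s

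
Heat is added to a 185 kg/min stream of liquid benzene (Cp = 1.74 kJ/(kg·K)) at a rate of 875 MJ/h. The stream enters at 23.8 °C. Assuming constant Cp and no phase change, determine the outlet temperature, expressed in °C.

Q = 875 MJ/h = 14583 kJ/min
ΔT = Q/(ṁ·Cp) = 14583/(185×1.74) = 45.304 K
T_out = 23.8 + 45.304 = 69.104 °C

T_out = 69.1 °C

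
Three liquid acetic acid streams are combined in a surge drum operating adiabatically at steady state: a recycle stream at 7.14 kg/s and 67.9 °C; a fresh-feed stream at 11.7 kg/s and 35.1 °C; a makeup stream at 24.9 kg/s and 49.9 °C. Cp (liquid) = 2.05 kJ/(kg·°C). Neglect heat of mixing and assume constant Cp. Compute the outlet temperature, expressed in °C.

Adiabatic, steady state ⇒ Σ ṁᵢCp,ᵢ(T_out − Tᵢ) = 0
T_out = Σ ṁᵢCp,ᵢTᵢ / Σ ṁᵢCp,ᵢ
      = 4382.9 / 89.667 = 48.879 °C

T_out = 48.9 °C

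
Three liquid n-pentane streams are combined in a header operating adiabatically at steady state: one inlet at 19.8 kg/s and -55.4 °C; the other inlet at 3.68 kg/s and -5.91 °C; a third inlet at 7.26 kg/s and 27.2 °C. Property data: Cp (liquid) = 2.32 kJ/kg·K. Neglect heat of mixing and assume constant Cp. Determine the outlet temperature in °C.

Adiabatic, steady state ⇒ Σ ṁᵢCp,ᵢ(T_out − Tᵢ) = 0
T_out = Σ ṁᵢCp,ᵢTᵢ / Σ ṁᵢCp,ᵢ
      = -2137.2 / 71.317 = -29.967 °C

T_out = -30.0 °C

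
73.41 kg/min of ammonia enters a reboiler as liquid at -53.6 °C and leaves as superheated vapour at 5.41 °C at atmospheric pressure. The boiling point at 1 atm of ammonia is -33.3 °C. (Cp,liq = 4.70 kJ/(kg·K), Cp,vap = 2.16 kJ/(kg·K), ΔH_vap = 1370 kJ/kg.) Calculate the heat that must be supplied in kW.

liquid -53.6→-33.3 °C: 95.41 kJ/kg
vaporisation at -33.3 °C: 1370 kJ/kg
vapour -33.3→5.41 °C: 83.614 kJ/kg
Δh = 95.41 + 1370 + 83.614 = 1549 kJ/kg
Q = ṁ·Δh = 73.41 kg/min × 1549 kJ/kg = 113710 kJ/min
|Q| = 1895.2 kW

Q = 1900 kW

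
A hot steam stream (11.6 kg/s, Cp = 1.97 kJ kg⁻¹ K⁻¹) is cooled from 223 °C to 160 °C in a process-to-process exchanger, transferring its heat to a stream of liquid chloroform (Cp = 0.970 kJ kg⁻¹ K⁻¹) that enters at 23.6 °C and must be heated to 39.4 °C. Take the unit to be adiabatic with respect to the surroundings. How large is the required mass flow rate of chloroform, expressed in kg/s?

Heat released by hot stream: Q = 11.6 × 1.97 × (223 − 160) = 1439.7 kJ/s
Energy balance on cold side (adiabatic exchanger): Q = ṁ_c·Cp_c·(T_c,out − T_c,in)
ṁ_c = 1439.7 / [0.970 × (39.4 − 23.6)] = 93.937 kg/s

ṁ_c = 93.9 kg/s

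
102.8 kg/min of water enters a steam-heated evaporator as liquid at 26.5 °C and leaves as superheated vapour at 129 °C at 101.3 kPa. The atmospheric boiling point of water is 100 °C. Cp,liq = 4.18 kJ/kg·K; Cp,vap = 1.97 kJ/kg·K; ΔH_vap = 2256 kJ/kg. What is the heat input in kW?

liquid 26.5→100 °C: 307.23 kJ/kg
vaporisation at 100 °C: 2256 kJ/kg
vapour 100→129 °C: 57.13 kJ/kg
Δh = 307.23 + 2256 + 57.13 = 2620.4 kJ/kg
Q = ṁ·Δh = 102.8 kg/min × 2620.4 kJ/kg = 269370 kJ/min
|Q| = 4489.6 kW

Q = 4490 kW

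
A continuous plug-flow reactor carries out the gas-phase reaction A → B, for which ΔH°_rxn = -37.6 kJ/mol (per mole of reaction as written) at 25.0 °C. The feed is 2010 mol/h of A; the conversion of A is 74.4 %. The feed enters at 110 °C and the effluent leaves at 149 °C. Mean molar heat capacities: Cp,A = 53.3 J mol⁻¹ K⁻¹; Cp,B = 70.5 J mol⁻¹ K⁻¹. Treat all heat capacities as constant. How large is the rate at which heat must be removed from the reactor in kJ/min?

Q_out = 814 kJ/min

Extent of reaction ξ = 0.744 × 2010 = 1495.4 mol/h
Reaction term: ξ·ΔH°_rxn = 1495.4 × -37.6 = -56229 kJ/h
Sensible, feed 110→25 °C: -9106.3 kJ/h
Outlet flows (mol/h): A 514.56, B 1495.4
Sensible, products 25→149 °C: 16474 kJ/h
Q = ΔH = -48861 kJ/h = -13.572 kW
Heat removed = 814.35 kJ/min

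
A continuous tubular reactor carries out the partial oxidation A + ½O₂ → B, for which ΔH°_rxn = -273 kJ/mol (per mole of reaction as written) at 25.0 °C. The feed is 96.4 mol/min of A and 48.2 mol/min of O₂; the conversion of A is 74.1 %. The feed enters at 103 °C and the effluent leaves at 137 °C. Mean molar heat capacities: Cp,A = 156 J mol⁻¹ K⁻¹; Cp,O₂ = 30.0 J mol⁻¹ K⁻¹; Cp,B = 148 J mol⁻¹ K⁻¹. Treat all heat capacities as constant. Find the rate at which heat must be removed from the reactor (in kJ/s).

Extent of reaction ξ = 0.741 × 96.4 = 71.432 mol/min
Reaction term: ξ·ΔH°_rxn = 71.432 × -273 = -19501 kJ/min
Sensible, feed 103→25 °C: -1285.8 kJ/min
Outlet flows (mol/min): A 24.968, O₂ 12.484, B 71.432
Sensible, products 25→137 °C: 1662.2 kJ/min
Q = ΔH = -19125 kJ/min = -318.74 kW
Heat removed = 318.74 kJ/s

Q_out = 319 kJ/s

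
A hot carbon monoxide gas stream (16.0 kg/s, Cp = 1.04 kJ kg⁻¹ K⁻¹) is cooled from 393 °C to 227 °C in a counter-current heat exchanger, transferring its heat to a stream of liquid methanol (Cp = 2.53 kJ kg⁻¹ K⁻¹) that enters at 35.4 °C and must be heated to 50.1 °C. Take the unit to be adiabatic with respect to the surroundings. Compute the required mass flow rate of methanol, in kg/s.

ṁ_c = 74.3 kg/s

Heat released by hot stream: Q = 16.0 × 1.04 × (393 − 227) = 2762.2 kJ/s
Energy balance on cold side (adiabatic exchanger): Q = ṁ_c·Cp_c·(T_c,out − T_c,in)
ṁ_c = 2762.2 / [2.53 × (50.1 − 35.4)] = 74.272 kg/s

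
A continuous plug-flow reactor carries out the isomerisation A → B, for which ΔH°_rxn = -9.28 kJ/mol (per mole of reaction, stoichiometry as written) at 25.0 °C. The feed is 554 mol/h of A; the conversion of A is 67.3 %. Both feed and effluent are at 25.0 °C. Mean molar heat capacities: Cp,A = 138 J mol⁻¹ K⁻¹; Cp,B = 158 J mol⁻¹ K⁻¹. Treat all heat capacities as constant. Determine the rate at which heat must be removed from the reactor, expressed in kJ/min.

Extent of reaction ξ = 0.673 × 554 = 372.84 mol/h
Reaction term: ξ·ΔH°_rxn = 372.84 × -9.28 = -3460 kJ/h
Q = ΔH = -3460 kJ/h = -0.9611 kW
Heat removed = 57.666 kJ/min

Q_out = 57.7 kJ/min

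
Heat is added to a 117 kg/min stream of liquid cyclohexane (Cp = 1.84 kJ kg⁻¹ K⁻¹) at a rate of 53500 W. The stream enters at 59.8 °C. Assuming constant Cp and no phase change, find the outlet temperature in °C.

Q = 53500 W = 3210 kJ/min
ΔT = Q/(ṁ·Cp) = 3210/(117×1.84) = 14.911 K
T_out = 59.8 + 14.911 = 74.711 °C

T_out = 74.7 °C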